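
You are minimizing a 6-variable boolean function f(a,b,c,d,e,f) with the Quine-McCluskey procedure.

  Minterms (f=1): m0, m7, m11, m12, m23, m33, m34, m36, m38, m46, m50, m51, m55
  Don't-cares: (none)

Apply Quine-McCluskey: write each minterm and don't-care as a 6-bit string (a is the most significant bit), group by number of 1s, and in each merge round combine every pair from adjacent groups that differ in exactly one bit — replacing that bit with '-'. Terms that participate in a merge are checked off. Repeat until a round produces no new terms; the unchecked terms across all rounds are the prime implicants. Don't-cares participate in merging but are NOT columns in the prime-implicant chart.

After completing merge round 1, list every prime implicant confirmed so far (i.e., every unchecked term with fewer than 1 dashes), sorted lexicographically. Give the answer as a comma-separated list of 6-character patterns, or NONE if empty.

size-2^0 implicants → 000000  000111(✓)  001011  001100  010111(✓)  100001  100010(✓)  100100(✓)  100110(✓)  101110(✓)  110010(✓)  110011(✓)  110111(✓)
size-2^1 implicants → -10111  0-0111  1-0010  10-110  100-10  1001-0  110-11  11001-
Unchecked terms (primes): -10111, 0-0111, 000000, 001011, 001100, 1-0010, 10-110, 100-10, 100001, 1001-0, 110-11, 11001-

000000, 001011, 001100, 100001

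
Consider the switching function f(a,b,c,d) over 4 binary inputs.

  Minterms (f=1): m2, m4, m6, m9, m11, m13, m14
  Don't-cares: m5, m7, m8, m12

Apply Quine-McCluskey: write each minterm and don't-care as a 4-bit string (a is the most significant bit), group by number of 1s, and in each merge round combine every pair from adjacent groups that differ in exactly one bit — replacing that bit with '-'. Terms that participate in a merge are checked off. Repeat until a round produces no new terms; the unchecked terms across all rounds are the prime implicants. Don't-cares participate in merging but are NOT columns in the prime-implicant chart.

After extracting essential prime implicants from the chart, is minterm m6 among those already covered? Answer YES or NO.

Round 0: 0010✓ 0100✓ 0101✓ 0110✓ 0111✓ 1000✓ 1001✓ 1011✓ 1100✓ 1101✓ 1110✓
Round 1: -100✓ -101✓ -110✓ 0-10 01-0✓ 01-1✓ 010-✓ 011-✓ 1-00✓ 1-01✓ 10-1 100-✓ 11-0✓ 110-✓
Round 2: -1-0 -10- 01-- 1-0-
PIs = {-1-0, -10-, 0-10, 01--, 1-0-, 10-1}
Coverage chart:
  m2: 0-10 ←essential
  m4: -1-0,-10-,01--
  m6: -1-0,0-10,01--
  m9: 1-0-,10-1
  m11: 10-1 ←essential
  m13: -10-,1-0-
  m14: -1-0 ←essential
Essential: -1-0, 0-10, 10-1

YES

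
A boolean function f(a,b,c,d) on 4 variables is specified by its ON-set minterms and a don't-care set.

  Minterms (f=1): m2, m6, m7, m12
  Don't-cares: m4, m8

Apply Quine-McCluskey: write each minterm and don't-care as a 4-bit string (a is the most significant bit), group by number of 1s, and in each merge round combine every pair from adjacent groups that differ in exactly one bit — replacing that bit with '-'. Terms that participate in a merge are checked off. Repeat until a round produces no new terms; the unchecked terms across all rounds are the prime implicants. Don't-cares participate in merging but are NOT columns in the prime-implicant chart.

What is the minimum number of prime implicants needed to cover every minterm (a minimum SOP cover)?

size-2^0 implicants → 0010(✓)  0100(✓)  0110(✓)  0111(✓)  1000(✓)  1100(✓)
size-2^1 implicants → -100  0-10  01-0  011-  1-00
Unchecked terms (primes): -100, 0-10, 01-0, 011-, 1-00
Minterm coverage:
  m2 ⊆ 0-10 [E]
  m6 ⊆ 0-10,01-0,011-
  m7 ⊆ 011- [E]
  m12 ⊆ -100,1-00
E = {0-10, 011-}
Petrick residual → -100
Cover = bc'd' + a'cd' + a'bc  |cover|=3

3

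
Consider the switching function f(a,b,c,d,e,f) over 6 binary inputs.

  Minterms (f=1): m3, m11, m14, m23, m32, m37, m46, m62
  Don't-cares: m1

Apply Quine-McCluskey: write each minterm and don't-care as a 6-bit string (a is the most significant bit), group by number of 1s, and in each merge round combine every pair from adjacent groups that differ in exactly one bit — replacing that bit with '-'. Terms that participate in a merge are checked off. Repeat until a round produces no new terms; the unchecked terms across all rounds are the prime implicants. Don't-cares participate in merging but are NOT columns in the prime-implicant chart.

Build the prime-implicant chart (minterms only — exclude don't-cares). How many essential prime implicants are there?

size-2^0 implicants → 000001(✓)  000011(✓)  001011(✓)  001110(✓)  010111  100000  100101  101110(✓)  111110(✓)
size-2^1 implicants → -01110  00-011  0000-1  1-1110
Unchecked terms (primes): -01110, 00-011, 0000-1, 010111, 1-1110, 100000, 100101
Minterm coverage:
  m3 ⊆ 00-011,0000-1
  m11 ⊆ 00-011 [E]
  m14 ⊆ -01110 [E]
  m23 ⊆ 010111 [E]
  m32 ⊆ 100000 [E]
  m37 ⊆ 100101 [E]
  m46 ⊆ -01110,1-1110
  m62 ⊆ 1-1110 [E]
E = {-01110, 00-011, 010111, 1-1110, 100000, 100101}

6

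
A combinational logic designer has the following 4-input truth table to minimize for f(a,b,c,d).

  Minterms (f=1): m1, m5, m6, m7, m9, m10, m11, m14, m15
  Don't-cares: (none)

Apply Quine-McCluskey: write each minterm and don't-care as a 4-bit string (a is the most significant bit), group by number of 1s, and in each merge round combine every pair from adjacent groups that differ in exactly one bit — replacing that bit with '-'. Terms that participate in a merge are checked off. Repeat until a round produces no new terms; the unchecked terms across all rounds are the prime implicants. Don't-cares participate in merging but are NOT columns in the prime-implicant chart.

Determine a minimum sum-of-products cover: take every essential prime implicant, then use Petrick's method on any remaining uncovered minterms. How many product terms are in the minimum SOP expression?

Round 0: 0001✓ 0101✓ 0110✓ 0111✓ 1001✓ 1010✓ 1011✓ 1110✓ 1111✓
Round 1: -001 -110✓ -111✓ 0-01 01-1 011-✓ 1-10✓ 1-11✓ 10-1 101-✓ 111-✓
Round 2: -11- 1-1-
PIs = {-001, -11-, 0-01, 01-1, 1-1-, 10-1}
Coverage chart:
  m1: -001,0-01
  m5: 0-01,01-1
  m6: -11- ←essential
  m7: -11-,01-1
  m9: -001,10-1
  m10: 1-1- ←essential
  m11: 1-1-,10-1
  m14: -11-,1-1-
  m15: -11-,1-1-
Essential: -11-, 1-1-
Petrick residual → -001, 0-01
Min cover (4 terms): b'c'd + bc + a'c'd + ac

4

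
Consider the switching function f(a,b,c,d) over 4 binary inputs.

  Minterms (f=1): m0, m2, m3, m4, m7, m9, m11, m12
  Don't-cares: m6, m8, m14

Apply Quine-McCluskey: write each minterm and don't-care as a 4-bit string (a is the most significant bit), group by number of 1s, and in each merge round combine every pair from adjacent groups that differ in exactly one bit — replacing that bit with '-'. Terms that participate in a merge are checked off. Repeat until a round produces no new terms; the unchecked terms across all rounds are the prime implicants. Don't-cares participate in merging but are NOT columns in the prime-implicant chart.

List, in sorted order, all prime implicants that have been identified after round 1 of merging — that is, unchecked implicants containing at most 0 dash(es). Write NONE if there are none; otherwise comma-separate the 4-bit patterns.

NONE

Round 0: 0000✓ 0010✓ 0011✓ 0100✓ 0110✓ 0111✓ 1000✓ 1001✓ 1011✓ 1100✓ 1110✓
Round 1: -000✓ -011 -100✓ -110✓ 0-00✓ 0-10✓ 0-11✓ 00-0✓ 001-✓ 01-0✓ 011-✓ 1-00✓ 10-1 100- 11-0✓
Round 2: --00 -1-0 0--0 0-1-
PIs = {--00, -011, -1-0, 0--0, 0-1-, 10-1, 100-}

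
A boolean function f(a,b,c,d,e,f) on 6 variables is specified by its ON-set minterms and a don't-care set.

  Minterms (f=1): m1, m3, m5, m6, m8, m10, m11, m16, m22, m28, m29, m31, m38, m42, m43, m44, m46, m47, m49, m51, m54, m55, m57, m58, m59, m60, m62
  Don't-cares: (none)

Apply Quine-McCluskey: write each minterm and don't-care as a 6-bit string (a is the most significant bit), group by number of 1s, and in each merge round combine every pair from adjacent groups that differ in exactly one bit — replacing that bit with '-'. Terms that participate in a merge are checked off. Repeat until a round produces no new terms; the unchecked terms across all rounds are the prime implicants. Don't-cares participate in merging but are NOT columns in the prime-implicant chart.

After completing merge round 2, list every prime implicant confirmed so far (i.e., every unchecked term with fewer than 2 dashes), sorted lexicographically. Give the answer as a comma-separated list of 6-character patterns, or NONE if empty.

[col 0] 000001*, 000011*, 000101*, 000110*, 001000*, 001010*, 001011*, 010000, 010110*, 011100*, 011101*, 011111*, 100110*, 101010*, 101011*, 101100*, 101110*, 101111*, 110001*, 110011*, 110110*, 110111*, 111001*, 111010*, 111011*, 111100*, 111110*
[col 1] -00110*, -01010*, -01011*, -10110*, -11100, 0-0110*, 00-011, 000-01, 0000-1, 0010-0, 00101-*, 0111-1, 01110-, 1-0110*, 1-1010*, 1-1011*, 1-1100*, 1-1110*, 10-110*, 101-10*, 101-11*, 10101-*, 1011-0*, 10111-*, 11-001*, 11-011*, 11-110*, 110-11, 1100-1*, 11011-, 111-10*, 1110-1*, 11101-*, 1111-0*
[col 2] --0110, -0101-, 1--110, 1-1-10, 1-101-, 1-11-0, 101-1-, 11-0-1
Prime implicants: --0110, -0101-, -11100, 00-011, 000-01, 0000-1, 0010-0, 010000, 0111-1, 01110-, 1--110, 1-1-10, 1-101-, 1-11-0, 101-1-, 11-0-1, 110-11, 11011-

-11100, 00-011, 000-01, 0000-1, 0010-0, 010000, 0111-1, 01110-, 110-11, 11011-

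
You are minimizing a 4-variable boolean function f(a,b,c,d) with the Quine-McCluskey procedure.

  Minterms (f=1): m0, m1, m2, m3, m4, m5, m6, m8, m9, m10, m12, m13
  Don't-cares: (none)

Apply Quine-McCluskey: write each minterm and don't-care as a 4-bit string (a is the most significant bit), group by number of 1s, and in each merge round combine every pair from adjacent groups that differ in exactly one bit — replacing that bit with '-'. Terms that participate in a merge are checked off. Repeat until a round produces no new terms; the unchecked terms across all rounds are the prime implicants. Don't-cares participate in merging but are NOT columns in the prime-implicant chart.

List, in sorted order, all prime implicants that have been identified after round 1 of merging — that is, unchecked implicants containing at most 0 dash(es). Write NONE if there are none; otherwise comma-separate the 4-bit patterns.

Round 0: 0000✓ 0001✓ 0010✓ 0011✓ 0100✓ 0101✓ 0110✓ 1000✓ 1001✓ 1010✓ 1100✓ 1101✓
Round 1: -000✓ -001✓ -010✓ -100✓ -101✓ 0-00✓ 0-01✓ 0-10✓ 00-0✓ 00-1✓ 000-✓ 001-✓ 01-0✓ 010-✓ 1-00✓ 1-01✓ 10-0✓ 100-✓ 110-✓
Round 2: --00✓ --01✓ -0-0 -00-✓ -10-✓ 0--0 0-0-✓ 00-- 1-0-✓
Round 3: --0-
PIs = {--0-, -0-0, 0--0, 00--}

NONE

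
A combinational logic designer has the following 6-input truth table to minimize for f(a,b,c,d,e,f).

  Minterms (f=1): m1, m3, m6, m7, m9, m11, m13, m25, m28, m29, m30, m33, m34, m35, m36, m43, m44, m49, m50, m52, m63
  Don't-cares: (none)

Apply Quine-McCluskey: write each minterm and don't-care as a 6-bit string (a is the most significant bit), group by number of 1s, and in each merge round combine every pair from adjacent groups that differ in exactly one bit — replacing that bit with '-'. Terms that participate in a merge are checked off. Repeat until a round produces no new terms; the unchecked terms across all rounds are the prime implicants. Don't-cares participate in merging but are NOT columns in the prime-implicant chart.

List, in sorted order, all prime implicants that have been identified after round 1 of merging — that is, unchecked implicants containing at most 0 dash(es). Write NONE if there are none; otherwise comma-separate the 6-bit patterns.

111111

Round 0: 000001✓ 000011✓ 000110✓ 000111✓ 001001✓ 001011✓ 001101✓ 011001✓ 011100✓ 011101✓ 011110✓ 100001✓ 100010✓ 100011✓ 100100✓ 101011✓ 101100✓ 110001✓ 110010✓ 110100✓ 111111
Round 1: -00001✓ -00011✓ -01011✓ 0-1001✓ 0-1101✓ 00-001✓ 00-011✓ 000-11 0000-1✓ 00011- 001-01✓ 0010-1✓ 011-01✓ 0111-0 01110- 1-0001 1-0010 1-0100 10-011✓ 10-100 1000-1✓ 10001-
Round 2: -0-011 -000-1 0-1-01 00-0-1
PIs = {-0-011, -000-1, 0-1-01, 00-0-1, 000-11, 00011-, 0111-0, 01110-, 1-0001, 1-0010, 1-0100, 10-100, 10001-, 111111}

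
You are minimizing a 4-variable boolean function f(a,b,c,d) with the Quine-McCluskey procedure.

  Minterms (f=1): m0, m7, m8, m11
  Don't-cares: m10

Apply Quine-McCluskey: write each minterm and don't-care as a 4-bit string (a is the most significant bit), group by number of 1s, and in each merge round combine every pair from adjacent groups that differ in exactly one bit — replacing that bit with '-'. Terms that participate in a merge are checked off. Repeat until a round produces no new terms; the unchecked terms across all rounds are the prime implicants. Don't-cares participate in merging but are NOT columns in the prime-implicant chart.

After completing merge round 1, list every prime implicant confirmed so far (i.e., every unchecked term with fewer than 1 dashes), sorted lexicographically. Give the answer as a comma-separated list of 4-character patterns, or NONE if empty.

0111

[col 0] 0000*, 0111, 1000*, 1010*, 1011*
[col 1] -000, 10-0, 101-
Prime implicants: -000, 0111, 10-0, 101-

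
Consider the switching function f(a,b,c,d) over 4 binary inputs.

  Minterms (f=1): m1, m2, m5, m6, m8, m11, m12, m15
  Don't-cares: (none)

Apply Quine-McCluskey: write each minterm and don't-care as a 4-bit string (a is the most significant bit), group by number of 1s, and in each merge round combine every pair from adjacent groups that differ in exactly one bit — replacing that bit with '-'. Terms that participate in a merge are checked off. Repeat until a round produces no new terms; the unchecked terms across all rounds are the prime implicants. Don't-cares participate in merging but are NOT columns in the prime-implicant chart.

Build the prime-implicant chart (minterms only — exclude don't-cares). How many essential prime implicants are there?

[col 0] 0001*, 0010*, 0101*, 0110*, 1000*, 1011*, 1100*, 1111*
[col 1] 0-01, 0-10, 1-00, 1-11
Prime implicants: 0-01, 0-10, 1-00, 1-11
PI chart (minterm → PIs covering it):
  1 | 0-01  (sole → essential)
  2 | 0-10  (sole → essential)
  5 | 0-01  (sole → essential)
  6 | 0-10  (sole → essential)
  8 | 1-00  (sole → essential)
  11 | 1-11  (sole → essential)
  12 | 1-00  (sole → essential)
  15 | 1-11  (sole → essential)
Essential prime implicants: 0-01, 0-10, 1-00, 1-11

4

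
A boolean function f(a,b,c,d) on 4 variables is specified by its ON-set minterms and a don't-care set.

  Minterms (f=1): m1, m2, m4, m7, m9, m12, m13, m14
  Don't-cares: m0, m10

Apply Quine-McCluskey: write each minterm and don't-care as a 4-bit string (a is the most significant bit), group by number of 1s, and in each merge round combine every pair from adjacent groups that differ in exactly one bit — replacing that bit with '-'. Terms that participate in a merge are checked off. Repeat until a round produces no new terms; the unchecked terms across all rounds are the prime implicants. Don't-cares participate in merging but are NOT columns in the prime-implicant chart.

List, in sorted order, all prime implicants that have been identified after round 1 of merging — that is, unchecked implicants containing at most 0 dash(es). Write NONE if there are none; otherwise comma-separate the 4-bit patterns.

Round 0: 0000✓ 0001✓ 0010✓ 0100✓ 0111 1001✓ 1010✓ 1100✓ 1101✓ 1110✓
Round 1: -001 -010 -100 0-00 00-0 000- 1-01 1-10 11-0 110-
PIs = {-001, -010, -100, 0-00, 00-0, 000-, 0111, 1-01, 1-10, 11-0, 110-}

0111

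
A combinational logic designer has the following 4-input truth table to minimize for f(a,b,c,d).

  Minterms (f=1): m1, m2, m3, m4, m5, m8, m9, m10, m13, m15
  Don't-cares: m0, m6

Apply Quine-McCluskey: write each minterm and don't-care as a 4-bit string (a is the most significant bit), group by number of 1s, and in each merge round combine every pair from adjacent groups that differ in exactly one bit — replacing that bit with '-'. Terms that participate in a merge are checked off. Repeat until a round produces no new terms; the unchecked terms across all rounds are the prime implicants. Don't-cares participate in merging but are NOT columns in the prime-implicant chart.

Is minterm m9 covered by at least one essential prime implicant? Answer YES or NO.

NO

Round 0: 0000✓ 0001✓ 0010✓ 0011✓ 0100✓ 0101✓ 0110✓ 1000✓ 1001✓ 1010✓ 1101✓ 1111✓
Round 1: -000✓ -001✓ -010✓ -101✓ 0-00✓ 0-01✓ 0-10✓ 00-0✓ 00-1✓ 000-✓ 001-✓ 01-0✓ 010-✓ 1-01✓ 10-0✓ 100-✓ 11-1
Round 2: --01 -0-0 -00- 0--0 0-0- 00--
PIs = {--01, -0-0, -00-, 0--0, 0-0-, 00--, 11-1}
Coverage chart:
  m1: --01,-00-,0-0-,00--
  m2: -0-0,0--0,00--
  m3: 00-- ←essential
  m4: 0--0,0-0-
  m5: --01,0-0-
  m8: -0-0,-00-
  m9: --01,-00-
  m10: -0-0 ←essential
  m13: --01,11-1
  m15: 11-1 ←essential
Essential: -0-0, 00--, 11-1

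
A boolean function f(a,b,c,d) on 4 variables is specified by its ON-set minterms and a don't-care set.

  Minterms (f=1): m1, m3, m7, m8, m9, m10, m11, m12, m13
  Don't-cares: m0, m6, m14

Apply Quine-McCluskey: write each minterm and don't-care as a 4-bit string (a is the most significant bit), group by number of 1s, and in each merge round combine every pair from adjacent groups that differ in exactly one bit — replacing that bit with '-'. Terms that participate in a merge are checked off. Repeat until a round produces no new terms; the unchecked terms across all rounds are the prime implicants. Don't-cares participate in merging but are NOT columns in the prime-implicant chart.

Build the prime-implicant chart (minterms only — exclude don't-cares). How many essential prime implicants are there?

1

[col 0] 0000*, 0001*, 0011*, 0110*, 0111*, 1000*, 1001*, 1010*, 1011*, 1100*, 1101*, 1110*
[col 1] -000*, -001*, -011*, -110, 0-11, 00-1*, 000-*, 011-, 1-00*, 1-01*, 1-10*, 10-0*, 10-1*, 100-*, 101-*, 11-0*, 110-*
[col 2] -0-1, -00-, 1--0, 1-0-, 10--
Prime implicants: -0-1, -00-, -110, 0-11, 011-, 1--0, 1-0-, 10--
PI chart (minterm → PIs covering it):
  1 | -0-1,-00-
  3 | -0-1,0-11
  7 | 0-11,011-
  8 | -00-,1--0,1-0-,10--
  9 | -0-1,-00-,1-0-,10--
  10 | 1--0,10--
  11 | -0-1,10--
  12 | 1--0,1-0-
  13 | 1-0-  (sole → essential)
Essential prime implicants: 1-0-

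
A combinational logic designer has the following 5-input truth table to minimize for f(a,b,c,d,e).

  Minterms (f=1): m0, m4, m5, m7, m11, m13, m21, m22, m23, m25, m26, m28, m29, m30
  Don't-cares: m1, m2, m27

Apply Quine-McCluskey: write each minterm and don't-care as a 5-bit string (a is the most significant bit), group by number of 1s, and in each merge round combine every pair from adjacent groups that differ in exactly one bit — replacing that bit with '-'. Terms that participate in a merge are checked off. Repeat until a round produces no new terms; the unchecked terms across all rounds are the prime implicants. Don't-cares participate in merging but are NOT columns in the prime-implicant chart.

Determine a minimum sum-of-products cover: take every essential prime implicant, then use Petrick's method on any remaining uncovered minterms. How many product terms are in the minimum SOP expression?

8

[col 0] 00000*, 00001*, 00010*, 00100*, 00101*, 00111*, 01011*, 01101*, 10101*, 10110*, 10111*, 11001*, 11010*, 11011*, 11100*, 11101*, 11110*
[col 1] -0101*, -0111*, -1011, -1101*, 0-101*, 00-00*, 00-01*, 000-0, 0000-*, 001-1*, 0010-*, 1-101*, 1-110, 101-1*, 1011-, 11-01, 11-10, 110-1, 1101-, 111-0, 1110-
[col 2] --101, -01-1, 00-0-
Prime implicants: --101, -01-1, -1011, 00-0-, 000-0, 1-110, 1011-, 11-01, 11-10, 110-1, 1101-, 111-0, 1110-
PI chart (minterm → PIs covering it):
  0 | 00-0-,000-0
  4 | 00-0-  (sole → essential)
  5 | --101,-01-1,00-0-
  7 | -01-1  (sole → essential)
  11 | -1011  (sole → essential)
  13 | --101  (sole → essential)
  21 | --101,-01-1
  22 | 1-110,1011-
  23 | -01-1,1011-
  25 | 11-01,110-1
  26 | 11-10,1101-
  28 | 111-0,1110-
  29 | --101,11-01,1110-
  30 | 1-110,11-10,111-0
Essential prime implicants: --101, -01-1, -1011, 00-0-
Petrick residual → 1-110, 11-01, 11-10, 111-0
Minimum SOP uses 8 PIs: cd'e + b'ce + bc'de + a'b'd' + acde' + abd'e + abde' + abce'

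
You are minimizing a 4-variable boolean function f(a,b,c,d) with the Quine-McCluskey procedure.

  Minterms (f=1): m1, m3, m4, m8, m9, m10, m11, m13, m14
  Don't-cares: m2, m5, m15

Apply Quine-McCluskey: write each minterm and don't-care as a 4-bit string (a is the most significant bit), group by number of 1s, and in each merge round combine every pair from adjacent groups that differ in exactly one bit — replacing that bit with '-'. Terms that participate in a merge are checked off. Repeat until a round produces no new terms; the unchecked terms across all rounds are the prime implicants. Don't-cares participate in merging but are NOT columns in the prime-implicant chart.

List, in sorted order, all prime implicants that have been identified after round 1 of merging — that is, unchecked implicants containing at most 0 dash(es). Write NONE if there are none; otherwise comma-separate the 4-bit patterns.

NONE

Round 0: 0001✓ 0010✓ 0011✓ 0100✓ 0101✓ 1000✓ 1001✓ 1010✓ 1011✓ 1101✓ 1110✓ 1111✓
Round 1: -001✓ -010✓ -011✓ -101✓ 0-01✓ 00-1✓ 001-✓ 010- 1-01✓ 1-10✓ 1-11✓ 10-0✓ 10-1✓ 100-✓ 101-✓ 11-1✓ 111-✓
Round 2: --01 -0-1 -01- 1--1 1-1- 10--
PIs = {--01, -0-1, -01-, 010-, 1--1, 1-1-, 10--}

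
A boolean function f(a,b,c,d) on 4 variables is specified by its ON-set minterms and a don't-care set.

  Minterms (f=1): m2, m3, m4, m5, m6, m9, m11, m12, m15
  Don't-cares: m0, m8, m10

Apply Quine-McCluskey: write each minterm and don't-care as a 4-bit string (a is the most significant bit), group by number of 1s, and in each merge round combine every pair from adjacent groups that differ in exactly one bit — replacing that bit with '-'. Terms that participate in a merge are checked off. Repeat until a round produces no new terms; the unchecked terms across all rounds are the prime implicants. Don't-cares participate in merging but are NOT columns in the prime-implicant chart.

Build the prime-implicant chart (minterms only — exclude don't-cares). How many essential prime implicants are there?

size-2^0 implicants → 0000(✓)  0010(✓)  0011(✓)  0100(✓)  0101(✓)  0110(✓)  1000(✓)  1001(✓)  1010(✓)  1011(✓)  1100(✓)  1111(✓)
size-2^1 implicants → -000(✓)  -010(✓)  -011(✓)  -100(✓)  0-00(✓)  0-10(✓)  00-0(✓)  001-(✓)  01-0(✓)  010-  1-00(✓)  1-11  10-0(✓)  10-1(✓)  100-(✓)  101-(✓)
size-2^2 implicants → --00  -0-0  -01-  0--0  10--
Unchecked terms (primes): --00, -0-0, -01-, 0--0, 010-, 1-11, 10--
Minterm coverage:
  m2 ⊆ -0-0,-01-,0--0
  m3 ⊆ -01- [E]
  m4 ⊆ --00,0--0,010-
  m5 ⊆ 010- [E]
  m6 ⊆ 0--0 [E]
  m9 ⊆ 10-- [E]
  m11 ⊆ -01-,1-11,10--
  m12 ⊆ --00 [E]
  m15 ⊆ 1-11 [E]
E = {--00, -01-, 0--0, 010-, 1-11, 10--}

6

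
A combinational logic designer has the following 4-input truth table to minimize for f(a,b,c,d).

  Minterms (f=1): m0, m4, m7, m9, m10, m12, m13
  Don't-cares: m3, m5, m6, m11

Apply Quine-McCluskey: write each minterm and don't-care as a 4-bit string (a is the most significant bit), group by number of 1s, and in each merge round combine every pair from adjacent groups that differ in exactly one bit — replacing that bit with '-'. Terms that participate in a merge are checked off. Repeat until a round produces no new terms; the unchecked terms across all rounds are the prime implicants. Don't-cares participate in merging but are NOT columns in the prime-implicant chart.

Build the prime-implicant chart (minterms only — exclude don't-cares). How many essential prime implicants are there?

3

[col 0] 0000*, 0011*, 0100*, 0101*, 0110*, 0111*, 1001*, 1010*, 1011*, 1100*, 1101*
[col 1] -011, -100*, -101*, 0-00, 0-11, 01-0*, 01-1*, 010-*, 011-*, 1-01, 10-1, 101-, 110-*
[col 2] -10-, 01--
Prime implicants: -011, -10-, 0-00, 0-11, 01--, 1-01, 10-1, 101-
PI chart (minterm → PIs covering it):
  0 | 0-00  (sole → essential)
  4 | -10-,0-00,01--
  7 | 0-11,01--
  9 | 1-01,10-1
  10 | 101-  (sole → essential)
  12 | -10-  (sole → essential)
  13 | -10-,1-01
Essential prime implicants: -10-, 0-00, 101-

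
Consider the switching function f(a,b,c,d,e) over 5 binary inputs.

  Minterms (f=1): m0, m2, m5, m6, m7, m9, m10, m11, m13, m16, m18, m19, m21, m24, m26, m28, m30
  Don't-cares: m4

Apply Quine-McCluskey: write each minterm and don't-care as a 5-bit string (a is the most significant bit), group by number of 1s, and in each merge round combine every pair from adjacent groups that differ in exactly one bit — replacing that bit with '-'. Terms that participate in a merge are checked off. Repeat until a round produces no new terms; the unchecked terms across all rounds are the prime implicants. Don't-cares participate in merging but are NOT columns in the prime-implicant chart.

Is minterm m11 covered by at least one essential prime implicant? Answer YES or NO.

NO

[col 0] 00000*, 00010*, 00100*, 00101*, 00110*, 00111*, 01001*, 01010*, 01011*, 01101*, 10000*, 10010*, 10011*, 10101*, 11000*, 11010*, 11100*, 11110*
[col 1] -0000*, -0010*, -0101, -1010*, 0-010*, 0-101, 00-00*, 00-10*, 000-0*, 001-0*, 001-1*, 0010-*, 0011-*, 01-01, 010-1, 0101-, 1-000*, 1-010*, 100-0*, 1001-, 11-00*, 11-10*, 110-0*, 111-0*
[col 2] --010, -00-0, 00--0, 001--, 1-0-0, 11--0
Prime implicants: --010, -00-0, -0101, 0-101, 00--0, 001--, 01-01, 010-1, 0101-, 1-0-0, 1001-, 11--0
PI chart (minterm → PIs covering it):
  0 | -00-0,00--0
  2 | --010,-00-0,00--0
  5 | -0101,0-101,001--
  6 | 00--0,001--
  7 | 001--  (sole → essential)
  9 | 01-01,010-1
  10 | --010,0101-
  11 | 010-1,0101-
  13 | 0-101,01-01
  16 | -00-0,1-0-0
  18 | --010,-00-0,1-0-0,1001-
  19 | 1001-  (sole → essential)
  21 | -0101  (sole → essential)
  24 | 1-0-0,11--0
  26 | --010,1-0-0,11--0
  28 | 11--0  (sole → essential)
  30 | 11--0  (sole → essential)
Essential prime implicants: -0101, 001--, 1001-, 11--0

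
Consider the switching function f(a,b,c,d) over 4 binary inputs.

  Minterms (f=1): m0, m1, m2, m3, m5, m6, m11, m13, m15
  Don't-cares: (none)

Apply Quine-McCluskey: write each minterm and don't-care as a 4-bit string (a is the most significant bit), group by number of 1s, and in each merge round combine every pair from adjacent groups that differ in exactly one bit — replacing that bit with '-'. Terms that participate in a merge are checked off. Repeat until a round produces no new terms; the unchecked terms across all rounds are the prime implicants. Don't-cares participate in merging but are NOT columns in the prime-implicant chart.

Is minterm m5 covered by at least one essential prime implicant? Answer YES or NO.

NO

size-2^0 implicants → 0000(✓)  0001(✓)  0010(✓)  0011(✓)  0101(✓)  0110(✓)  1011(✓)  1101(✓)  1111(✓)
size-2^1 implicants → -011  -101  0-01  0-10  00-0(✓)  00-1(✓)  000-(✓)  001-(✓)  1-11  11-1
size-2^2 implicants → 00--
Unchecked terms (primes): -011, -101, 0-01, 0-10, 00--, 1-11, 11-1
Minterm coverage:
  m0 ⊆ 00-- [E]
  m1 ⊆ 0-01,00--
  m2 ⊆ 0-10,00--
  m3 ⊆ -011,00--
  m5 ⊆ -101,0-01
  m6 ⊆ 0-10 [E]
  m11 ⊆ -011,1-11
  m13 ⊆ -101,11-1
  m15 ⊆ 1-11,11-1
E = {0-10, 00--}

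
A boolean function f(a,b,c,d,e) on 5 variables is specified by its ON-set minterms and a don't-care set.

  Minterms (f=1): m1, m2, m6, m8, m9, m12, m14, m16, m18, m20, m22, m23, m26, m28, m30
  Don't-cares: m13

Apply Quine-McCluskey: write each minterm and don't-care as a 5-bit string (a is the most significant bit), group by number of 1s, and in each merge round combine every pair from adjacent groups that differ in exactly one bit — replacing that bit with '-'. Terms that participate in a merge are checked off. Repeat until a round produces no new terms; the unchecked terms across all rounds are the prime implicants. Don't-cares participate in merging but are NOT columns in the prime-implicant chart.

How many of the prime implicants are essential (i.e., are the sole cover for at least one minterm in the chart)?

6

Round 0: 00001✓ 00010✓ 00110✓ 01000✓ 01001✓ 01100✓ 01101✓ 01110✓ 10000✓ 10010✓ 10100✓ 10110✓ 10111✓ 11010✓ 11100✓ 11110✓
Round 1: -0010✓ -0110✓ -1100✓ -1110✓ 0-001 0-110✓ 00-10✓ 01-00✓ 01-01✓ 0100-✓ 011-0✓ 0110-✓ 1-010✓ 1-100✓ 1-110✓ 10-00✓ 10-10✓ 100-0✓ 101-0✓ 1011- 11-10✓ 111-0✓
Round 2: --110 -0-10 -11-0 01-0- 1--10 1-1-0 10--0
PIs = {--110, -0-10, -11-0, 0-001, 01-0-, 1--10, 1-1-0, 10--0, 1011-}
Coverage chart:
  m1: 0-001 ←essential
  m2: -0-10 ←essential
  m6: --110,-0-10
  m8: 01-0- ←essential
  m9: 0-001,01-0-
  m12: -11-0,01-0-
  m14: --110,-11-0
  m16: 10--0 ←essential
  m18: -0-10,1--10,10--0
  m20: 1-1-0,10--0
  m22: --110,-0-10,1--10,1-1-0,10--0,1011-
  m23: 1011- ←essential
  m26: 1--10 ←essential
  m28: -11-0,1-1-0
  m30: --110,-11-0,1--10,1-1-0
Essential: -0-10, 0-001, 01-0-, 1--10, 10--0, 1011-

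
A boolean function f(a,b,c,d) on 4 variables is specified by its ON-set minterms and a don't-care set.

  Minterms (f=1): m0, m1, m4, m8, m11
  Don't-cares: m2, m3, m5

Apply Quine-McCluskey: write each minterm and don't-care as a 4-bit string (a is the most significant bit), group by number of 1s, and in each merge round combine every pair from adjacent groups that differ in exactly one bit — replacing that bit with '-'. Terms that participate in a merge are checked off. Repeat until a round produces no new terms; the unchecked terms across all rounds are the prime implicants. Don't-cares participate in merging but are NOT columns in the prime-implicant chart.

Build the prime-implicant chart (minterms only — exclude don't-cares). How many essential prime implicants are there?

3

Round 0: 0000✓ 0001✓ 0010✓ 0011✓ 0100✓ 0101✓ 1000✓ 1011✓
Round 1: -000 -011 0-00✓ 0-01✓ 00-0✓ 00-1✓ 000-✓ 001-✓ 010-✓
Round 2: 0-0- 00--
PIs = {-000, -011, 0-0-, 00--}
Coverage chart:
  m0: -000,0-0-,00--
  m1: 0-0-,00--
  m4: 0-0- ←essential
  m8: -000 ←essential
  m11: -011 ←essential
Essential: -000, -011, 0-0-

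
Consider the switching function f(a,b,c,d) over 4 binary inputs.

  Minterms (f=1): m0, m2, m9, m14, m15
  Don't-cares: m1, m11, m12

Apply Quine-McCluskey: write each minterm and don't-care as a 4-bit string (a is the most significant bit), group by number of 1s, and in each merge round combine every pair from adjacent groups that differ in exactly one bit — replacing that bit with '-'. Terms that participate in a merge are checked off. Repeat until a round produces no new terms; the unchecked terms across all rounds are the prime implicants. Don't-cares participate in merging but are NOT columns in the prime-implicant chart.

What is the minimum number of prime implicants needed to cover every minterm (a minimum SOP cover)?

3

size-2^0 implicants → 0000(✓)  0001(✓)  0010(✓)  1001(✓)  1011(✓)  1100(✓)  1110(✓)  1111(✓)
size-2^1 implicants → -001  00-0  000-  1-11  10-1  11-0  111-
Unchecked terms (primes): -001, 00-0, 000-, 1-11, 10-1, 11-0, 111-
Minterm coverage:
  m0 ⊆ 00-0,000-
  m2 ⊆ 00-0 [E]
  m9 ⊆ -001,10-1
  m14 ⊆ 11-0,111-
  m15 ⊆ 1-11,111-
E = {00-0}
Petrick residual → -001, 111-
Cover = b'c'd + a'b'd' + abc  |cover|=3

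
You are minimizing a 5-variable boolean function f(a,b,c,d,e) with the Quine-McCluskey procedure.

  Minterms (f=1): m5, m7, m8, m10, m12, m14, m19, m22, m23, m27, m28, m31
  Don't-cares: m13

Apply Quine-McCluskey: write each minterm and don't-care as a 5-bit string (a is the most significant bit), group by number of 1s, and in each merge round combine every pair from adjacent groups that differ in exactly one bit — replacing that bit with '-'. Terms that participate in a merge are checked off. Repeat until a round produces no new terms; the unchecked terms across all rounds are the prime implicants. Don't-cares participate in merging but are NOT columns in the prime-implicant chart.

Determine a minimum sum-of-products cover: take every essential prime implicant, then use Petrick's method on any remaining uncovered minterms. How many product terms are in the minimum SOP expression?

size-2^0 implicants → 00101(✓)  00111(✓)  01000(✓)  01010(✓)  01100(✓)  01101(✓)  01110(✓)  10011(✓)  10110(✓)  10111(✓)  11011(✓)  11100(✓)  11111(✓)
size-2^1 implicants → -0111  -1100  0-101  001-1  01-00(✓)  01-10(✓)  010-0(✓)  011-0(✓)  0110-  1-011(✓)  1-111(✓)  10-11(✓)  1011-  11-11(✓)
size-2^2 implicants → 01--0  1--11
Unchecked terms (primes): -0111, -1100, 0-101, 001-1, 01--0, 0110-, 1--11, 1011-
Minterm coverage:
  m5 ⊆ 0-101,001-1
  m7 ⊆ -0111,001-1
  m8 ⊆ 01--0 [E]
  m10 ⊆ 01--0 [E]
  m12 ⊆ -1100,01--0,0110-
  m14 ⊆ 01--0 [E]
  m19 ⊆ 1--11 [E]
  m22 ⊆ 1011- [E]
  m23 ⊆ -0111,1--11,1011-
  m27 ⊆ 1--11 [E]
  m28 ⊆ -1100 [E]
  m31 ⊆ 1--11 [E]
E = {-1100, 01--0, 1--11, 1011-}
Petrick residual → 001-1
Cover = bcd'e' + a'b'ce + a'be' + ade + ab'cd  |cover|=5

5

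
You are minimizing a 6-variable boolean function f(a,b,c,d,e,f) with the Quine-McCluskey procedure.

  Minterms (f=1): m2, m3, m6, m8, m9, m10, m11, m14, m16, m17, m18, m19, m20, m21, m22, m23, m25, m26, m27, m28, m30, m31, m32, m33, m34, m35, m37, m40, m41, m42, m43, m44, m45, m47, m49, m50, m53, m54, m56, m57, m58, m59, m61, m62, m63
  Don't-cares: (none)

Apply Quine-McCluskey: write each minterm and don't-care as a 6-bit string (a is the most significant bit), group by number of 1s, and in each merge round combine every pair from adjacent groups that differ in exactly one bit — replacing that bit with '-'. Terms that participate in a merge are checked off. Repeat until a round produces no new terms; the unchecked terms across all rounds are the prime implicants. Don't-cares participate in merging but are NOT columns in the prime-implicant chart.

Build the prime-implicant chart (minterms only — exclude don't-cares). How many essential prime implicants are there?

[col 0] 000010*, 000011*, 000110*, 001000*, 001001*, 001010*, 001011*, 001110*, 010000*, 010001*, 010010*, 010011*, 010100*, 010101*, 010110*, 010111*, 011001*, 011010*, 011011*, 011100*, 011110*, 011111*, 100000*, 100001*, 100010*, 100011*, 100101*, 101000*, 101001*, 101010*, 101011*, 101100*, 101101*, 101111*, 110001*, 110010*, 110101*, 110110*, 111000*, 111001*, 111010*, 111011*, 111101*, 111110*, 111111*
[col 1] -00010*, -00011*, -01000*, -01001*, -01010*, -01011*, -10001*, -10010*, -10101*, -10110*, -11001*, -11010*, -11011*, -11110*, -11111*, 0-0010*, 0-0011*, 0-0110*, 0-1001*, 0-1010*, 0-1011*, 0-1110*, 00-010*, 00-011*, 00-110*, 000-10*, 00001-*, 001-10*, 0010-0*, 0010-1*, 00100-*, 00101-*, 01-001*, 01-010*, 01-011*, 01-100*, 01-110*, 01-111*, 010-00*, 010-01*, 010-10*, 010-11*, 0100-0*, 0100-1*, 01000-*, 01001-*, 0101-0*, 0101-1*, 01010-*, 01011-*, 011-10*, 011-11*, 0110-1*, 01101-*, 0111-0*, 01111-*, 1-0001*, 1-0010*, 1-0101*, 1-1000*, 1-1001*, 1-1010*, 1-1011*, 1-1101*, 1-1111*, 10-000*, 10-001*, 10-010*, 10-011*, 10-101*, 100-01*, 1000-0*, 1000-1*, 10000-*, 10001-*, 101-00*, 101-01*, 101-11*, 1010-0*, 1010-1*, 10100-*, 10101-*, 1011-1*, 10110-*, 11-001*, 11-010*, 11-101*, 11-110*, 110-01*, 110-10*, 111-01*, 111-10*, 111-11*, 1110-0*, 1110-1*, 11100-*, 11101-*, 1111-1*, 11111-*
[col 2] --0010*, --1001*, --1010*, --1011*, -0-010*, -0-011*, -0001-*, -010-0*, -010-1*, -0100-*, -0101-*, -1-001, -1-010*, -1-110*, -10-01, -10-10*, -11-10*, -11-11*, -110-1*, -1101-*, -1111-*, 0--010*, 0--011*, 0--110*, 0-0-10*, 0-001-*, 0-1-10*, 0-10-1*, 0-101-*, 00--10*, 00-01-*, 0010--*, 01--10*, 01--11*, 01-0-1, 01-01-*, 01-1-0, 01-11-*, 010--0*, 010--1*, 010-0-*, 010-1-*, 0100--*, 0101--*, 011-1-*, 1--001*, 1--010*, 1--101*, 1-0-01*, 1-1-01*, 1-1-11*, 1-10-0*, 1-10-1*, 1-100-*, 1-101-*, 1-11-1*, 10--01*, 10-0-0*, 10-0-1*, 10-00-*, 10-01-*, 1000--*, 101--1*, 101-0-, 1010--*, 11--01*, 11--10*, 111--1*, 111-1-*, 1110--*
[col 3] ---010, --10-1, --101-, -0-01-, -010--, -1--10, -11-1-, 0---10, 0--01-, 01--1-, 010---, 1---01, 1-1--1, 1-10--, 10-0--
Prime implicants: ---010, --10-1, --101-, -0-01-, -010--, -1--10, -1-001, -10-01, -11-1-, 0---10, 0--01-, 01--1-, 01-0-1, 01-1-0, 010---, 1---01, 1-1--1, 1-10--, 10-0--, 101-0-
PI chart (minterm → PIs covering it):
  2 | ---010,-0-01-,0---10,0--01-
  3 | -0-01-,0--01-
  6 | 0---10  (sole → essential)
  8 | -010--  (sole → essential)
  9 | --10-1,-010--
  10 | ---010,--101-,-0-01-,-010--,0---10,0--01-
  11 | --10-1,--101-,-0-01-,-010--,0--01-
  14 | 0---10  (sole → essential)
  16 | 010---  (sole → essential)
  17 | -1-001,-10-01,01-0-1,010---
  18 | ---010,-1--10,0---10,0--01-,01--1-,010---
  19 | 0--01-,01--1-,01-0-1,010---
  20 | 01-1-0,010---
  21 | -10-01,010---
  22 | -1--10,0---10,01--1-,01-1-0,010---
  23 | 01--1-,010---
  25 | --10-1,-1-001,01-0-1
  26 | ---010,--101-,-1--10,-11-1-,0---10,0--01-,01--1-
  27 | --10-1,--101-,-11-1-,0--01-,01--1-,01-0-1
  28 | 01-1-0  (sole → essential)
  30 | -1--10,-11-1-,0---10,01--1-,01-1-0
  31 | -11-1-,01--1-
  32 | 10-0--  (sole → essential)
  33 | 1---01,10-0--
  34 | ---010,-0-01-,10-0--
  35 | -0-01-,10-0--
  37 | 1---01  (sole → essential)
  40 | -010--,1-10--,10-0--,101-0-
  41 | --10-1,-010--,1---01,1-1--1,1-10--,10-0--,101-0-
  42 | ---010,--101-,-0-01-,-010--,1-10--,10-0--
  43 | --10-1,--101-,-0-01-,-010--,1-1--1,1-10--,10-0--
  44 | 101-0-  (sole → essential)
  45 | 1---01,1-1--1,101-0-
  47 | 1-1--1  (sole → essential)
  49 | -1-001,-10-01,1---01
  50 | ---010,-1--10
  53 | -10-01,1---01
  54 | -1--10  (sole → essential)
  56 | 1-10--  (sole → essential)
  57 | --10-1,-1-001,1---01,1-1--1,1-10--
  58 | ---010,--101-,-1--10,-11-1-,1-10--
  59 | --10-1,--101-,-11-1-,1-1--1,1-10--
  61 | 1---01,1-1--1
  62 | -1--10,-11-1-
  63 | -11-1-,1-1--1
Essential prime implicants: -010--, -1--10, 0---10, 01-1-0, 010---, 1---01, 1-1--1, 1-10--, 10-0--, 101-0-

10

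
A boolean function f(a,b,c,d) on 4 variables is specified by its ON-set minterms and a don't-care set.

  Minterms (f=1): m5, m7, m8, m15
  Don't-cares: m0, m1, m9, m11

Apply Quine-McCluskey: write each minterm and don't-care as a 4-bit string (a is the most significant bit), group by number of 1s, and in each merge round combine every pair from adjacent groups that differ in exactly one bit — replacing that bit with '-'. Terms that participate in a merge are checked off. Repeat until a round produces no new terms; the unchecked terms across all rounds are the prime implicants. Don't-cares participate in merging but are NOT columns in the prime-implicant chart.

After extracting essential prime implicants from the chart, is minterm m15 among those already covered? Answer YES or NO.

size-2^0 implicants → 0000(✓)  0001(✓)  0101(✓)  0111(✓)  1000(✓)  1001(✓)  1011(✓)  1111(✓)
size-2^1 implicants → -000(✓)  -001(✓)  -111  0-01  000-(✓)  01-1  1-11  10-1  100-(✓)
size-2^2 implicants → -00-
Unchecked terms (primes): -00-, -111, 0-01, 01-1, 1-11, 10-1
Minterm coverage:
  m5 ⊆ 0-01,01-1
  m7 ⊆ -111,01-1
  m8 ⊆ -00- [E]
  m15 ⊆ -111,1-11
E = {-00-}

NO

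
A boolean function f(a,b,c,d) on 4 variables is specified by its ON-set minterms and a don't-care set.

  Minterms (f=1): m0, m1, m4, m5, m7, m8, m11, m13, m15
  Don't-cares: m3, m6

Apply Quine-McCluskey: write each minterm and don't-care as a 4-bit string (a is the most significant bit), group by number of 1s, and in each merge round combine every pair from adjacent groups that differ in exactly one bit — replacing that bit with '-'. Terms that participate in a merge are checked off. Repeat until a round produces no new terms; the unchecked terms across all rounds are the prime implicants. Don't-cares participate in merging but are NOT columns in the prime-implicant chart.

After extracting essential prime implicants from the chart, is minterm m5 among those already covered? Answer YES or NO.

size-2^0 implicants → 0000(✓)  0001(✓)  0011(✓)  0100(✓)  0101(✓)  0110(✓)  0111(✓)  1000(✓)  1011(✓)  1101(✓)  1111(✓)
size-2^1 implicants → -000  -011(✓)  -101(✓)  -111(✓)  0-00(✓)  0-01(✓)  0-11(✓)  00-1(✓)  000-(✓)  01-0(✓)  01-1(✓)  010-(✓)  011-(✓)  1-11(✓)  11-1(✓)
size-2^2 implicants → --11  -1-1  0--1  0-0-  01--
Unchecked terms (primes): --11, -000, -1-1, 0--1, 0-0-, 01--
Minterm coverage:
  m0 ⊆ -000,0-0-
  m1 ⊆ 0--1,0-0-
  m4 ⊆ 0-0-,01--
  m5 ⊆ -1-1,0--1,0-0-,01--
  m7 ⊆ --11,-1-1,0--1,01--
  m8 ⊆ -000 [E]
  m11 ⊆ --11 [E]
  m13 ⊆ -1-1 [E]
  m15 ⊆ --11,-1-1
E = {--11, -000, -1-1}

YES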